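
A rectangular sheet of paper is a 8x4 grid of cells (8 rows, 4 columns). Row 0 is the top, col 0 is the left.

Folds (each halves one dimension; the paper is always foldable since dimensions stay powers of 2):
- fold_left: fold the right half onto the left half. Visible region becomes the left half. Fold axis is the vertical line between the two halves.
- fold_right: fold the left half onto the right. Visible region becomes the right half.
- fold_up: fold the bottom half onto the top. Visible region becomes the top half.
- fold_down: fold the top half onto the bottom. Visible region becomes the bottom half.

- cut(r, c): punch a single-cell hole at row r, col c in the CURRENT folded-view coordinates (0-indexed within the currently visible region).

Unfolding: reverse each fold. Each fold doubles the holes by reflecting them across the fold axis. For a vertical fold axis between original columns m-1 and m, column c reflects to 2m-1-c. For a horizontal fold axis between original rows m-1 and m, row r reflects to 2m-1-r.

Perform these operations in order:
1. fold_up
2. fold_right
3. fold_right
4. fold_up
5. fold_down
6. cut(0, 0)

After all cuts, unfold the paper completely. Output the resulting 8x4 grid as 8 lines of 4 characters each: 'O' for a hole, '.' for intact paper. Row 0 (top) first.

Op 1 fold_up: fold axis h@4; visible region now rows[0,4) x cols[0,4) = 4x4
Op 2 fold_right: fold axis v@2; visible region now rows[0,4) x cols[2,4) = 4x2
Op 3 fold_right: fold axis v@3; visible region now rows[0,4) x cols[3,4) = 4x1
Op 4 fold_up: fold axis h@2; visible region now rows[0,2) x cols[3,4) = 2x1
Op 5 fold_down: fold axis h@1; visible region now rows[1,2) x cols[3,4) = 1x1
Op 6 cut(0, 0): punch at orig (1,3); cuts so far [(1, 3)]; region rows[1,2) x cols[3,4) = 1x1
Unfold 1 (reflect across h@1): 2 holes -> [(0, 3), (1, 3)]
Unfold 2 (reflect across h@2): 4 holes -> [(0, 3), (1, 3), (2, 3), (3, 3)]
Unfold 3 (reflect across v@3): 8 holes -> [(0, 2), (0, 3), (1, 2), (1, 3), (2, 2), (2, 3), (3, 2), (3, 3)]
Unfold 4 (reflect across v@2): 16 holes -> [(0, 0), (0, 1), (0, 2), (0, 3), (1, 0), (1, 1), (1, 2), (1, 3), (2, 0), (2, 1), (2, 2), (2, 3), (3, 0), (3, 1), (3, 2), (3, 3)]
Unfold 5 (reflect across h@4): 32 holes -> [(0, 0), (0, 1), (0, 2), (0, 3), (1, 0), (1, 1), (1, 2), (1, 3), (2, 0), (2, 1), (2, 2), (2, 3), (3, 0), (3, 1), (3, 2), (3, 3), (4, 0), (4, 1), (4, 2), (4, 3), (5, 0), (5, 1), (5, 2), (5, 3), (6, 0), (6, 1), (6, 2), (6, 3), (7, 0), (7, 1), (7, 2), (7, 3)]

Answer: OOOO
OOOO
OOOO
OOOO
OOOO
OOOO
OOOO
OOOO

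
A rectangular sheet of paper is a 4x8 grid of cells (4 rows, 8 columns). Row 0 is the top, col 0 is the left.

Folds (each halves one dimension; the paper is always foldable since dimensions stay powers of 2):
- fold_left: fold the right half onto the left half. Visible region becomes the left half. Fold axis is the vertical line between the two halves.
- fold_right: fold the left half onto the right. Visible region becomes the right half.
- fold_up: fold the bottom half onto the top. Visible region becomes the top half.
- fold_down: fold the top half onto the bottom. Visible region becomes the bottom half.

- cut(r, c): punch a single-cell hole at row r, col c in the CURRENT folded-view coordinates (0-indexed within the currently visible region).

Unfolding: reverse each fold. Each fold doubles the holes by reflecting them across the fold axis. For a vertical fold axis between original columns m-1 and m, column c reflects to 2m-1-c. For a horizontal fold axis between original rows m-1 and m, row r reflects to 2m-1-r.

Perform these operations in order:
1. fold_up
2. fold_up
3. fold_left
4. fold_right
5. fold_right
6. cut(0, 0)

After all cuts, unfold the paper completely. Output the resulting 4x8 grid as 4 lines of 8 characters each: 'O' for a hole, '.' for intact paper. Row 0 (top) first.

Op 1 fold_up: fold axis h@2; visible region now rows[0,2) x cols[0,8) = 2x8
Op 2 fold_up: fold axis h@1; visible region now rows[0,1) x cols[0,8) = 1x8
Op 3 fold_left: fold axis v@4; visible region now rows[0,1) x cols[0,4) = 1x4
Op 4 fold_right: fold axis v@2; visible region now rows[0,1) x cols[2,4) = 1x2
Op 5 fold_right: fold axis v@3; visible region now rows[0,1) x cols[3,4) = 1x1
Op 6 cut(0, 0): punch at orig (0,3); cuts so far [(0, 3)]; region rows[0,1) x cols[3,4) = 1x1
Unfold 1 (reflect across v@3): 2 holes -> [(0, 2), (0, 3)]
Unfold 2 (reflect across v@2): 4 holes -> [(0, 0), (0, 1), (0, 2), (0, 3)]
Unfold 3 (reflect across v@4): 8 holes -> [(0, 0), (0, 1), (0, 2), (0, 3), (0, 4), (0, 5), (0, 6), (0, 7)]
Unfold 4 (reflect across h@1): 16 holes -> [(0, 0), (0, 1), (0, 2), (0, 3), (0, 4), (0, 5), (0, 6), (0, 7), (1, 0), (1, 1), (1, 2), (1, 3), (1, 4), (1, 5), (1, 6), (1, 7)]
Unfold 5 (reflect across h@2): 32 holes -> [(0, 0), (0, 1), (0, 2), (0, 3), (0, 4), (0, 5), (0, 6), (0, 7), (1, 0), (1, 1), (1, 2), (1, 3), (1, 4), (1, 5), (1, 6), (1, 7), (2, 0), (2, 1), (2, 2), (2, 3), (2, 4), (2, 5), (2, 6), (2, 7), (3, 0), (3, 1), (3, 2), (3, 3), (3, 4), (3, 5), (3, 6), (3, 7)]

Answer: OOOOOOOO
OOOOOOOO
OOOOOOOO
OOOOOOOO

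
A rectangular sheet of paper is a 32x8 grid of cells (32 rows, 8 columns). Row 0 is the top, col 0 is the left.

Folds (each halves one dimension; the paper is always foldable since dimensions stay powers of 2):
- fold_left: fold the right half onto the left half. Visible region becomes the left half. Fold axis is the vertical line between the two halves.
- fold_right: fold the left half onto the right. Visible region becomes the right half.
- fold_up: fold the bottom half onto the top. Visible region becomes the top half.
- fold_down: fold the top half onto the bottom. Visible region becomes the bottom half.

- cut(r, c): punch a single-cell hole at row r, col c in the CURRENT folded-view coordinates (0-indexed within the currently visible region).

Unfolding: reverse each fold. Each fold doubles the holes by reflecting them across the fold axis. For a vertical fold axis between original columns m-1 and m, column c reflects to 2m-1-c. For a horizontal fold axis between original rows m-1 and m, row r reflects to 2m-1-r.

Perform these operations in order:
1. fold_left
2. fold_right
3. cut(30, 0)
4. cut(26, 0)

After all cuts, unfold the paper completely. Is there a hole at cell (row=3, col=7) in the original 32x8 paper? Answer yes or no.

Op 1 fold_left: fold axis v@4; visible region now rows[0,32) x cols[0,4) = 32x4
Op 2 fold_right: fold axis v@2; visible region now rows[0,32) x cols[2,4) = 32x2
Op 3 cut(30, 0): punch at orig (30,2); cuts so far [(30, 2)]; region rows[0,32) x cols[2,4) = 32x2
Op 4 cut(26, 0): punch at orig (26,2); cuts so far [(26, 2), (30, 2)]; region rows[0,32) x cols[2,4) = 32x2
Unfold 1 (reflect across v@2): 4 holes -> [(26, 1), (26, 2), (30, 1), (30, 2)]
Unfold 2 (reflect across v@4): 8 holes -> [(26, 1), (26, 2), (26, 5), (26, 6), (30, 1), (30, 2), (30, 5), (30, 6)]
Holes: [(26, 1), (26, 2), (26, 5), (26, 6), (30, 1), (30, 2), (30, 5), (30, 6)]

Answer: no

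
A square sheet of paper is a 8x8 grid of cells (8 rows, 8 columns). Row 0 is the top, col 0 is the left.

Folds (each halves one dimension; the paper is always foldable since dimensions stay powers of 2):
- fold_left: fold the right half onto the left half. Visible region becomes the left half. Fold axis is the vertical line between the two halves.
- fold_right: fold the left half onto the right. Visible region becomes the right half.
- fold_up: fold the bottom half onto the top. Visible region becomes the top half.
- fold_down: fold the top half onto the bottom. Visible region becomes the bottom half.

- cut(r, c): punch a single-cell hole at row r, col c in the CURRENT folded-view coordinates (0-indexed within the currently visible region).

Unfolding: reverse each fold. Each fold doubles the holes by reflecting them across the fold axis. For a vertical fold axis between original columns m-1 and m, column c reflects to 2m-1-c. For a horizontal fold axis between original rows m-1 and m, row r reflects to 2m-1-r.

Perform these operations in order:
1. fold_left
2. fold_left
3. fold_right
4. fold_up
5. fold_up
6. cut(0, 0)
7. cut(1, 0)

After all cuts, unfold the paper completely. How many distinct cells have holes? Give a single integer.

Op 1 fold_left: fold axis v@4; visible region now rows[0,8) x cols[0,4) = 8x4
Op 2 fold_left: fold axis v@2; visible region now rows[0,8) x cols[0,2) = 8x2
Op 3 fold_right: fold axis v@1; visible region now rows[0,8) x cols[1,2) = 8x1
Op 4 fold_up: fold axis h@4; visible region now rows[0,4) x cols[1,2) = 4x1
Op 5 fold_up: fold axis h@2; visible region now rows[0,2) x cols[1,2) = 2x1
Op 6 cut(0, 0): punch at orig (0,1); cuts so far [(0, 1)]; region rows[0,2) x cols[1,2) = 2x1
Op 7 cut(1, 0): punch at orig (1,1); cuts so far [(0, 1), (1, 1)]; region rows[0,2) x cols[1,2) = 2x1
Unfold 1 (reflect across h@2): 4 holes -> [(0, 1), (1, 1), (2, 1), (3, 1)]
Unfold 2 (reflect across h@4): 8 holes -> [(0, 1), (1, 1), (2, 1), (3, 1), (4, 1), (5, 1), (6, 1), (7, 1)]
Unfold 3 (reflect across v@1): 16 holes -> [(0, 0), (0, 1), (1, 0), (1, 1), (2, 0), (2, 1), (3, 0), (3, 1), (4, 0), (4, 1), (5, 0), (5, 1), (6, 0), (6, 1), (7, 0), (7, 1)]
Unfold 4 (reflect across v@2): 32 holes -> [(0, 0), (0, 1), (0, 2), (0, 3), (1, 0), (1, 1), (1, 2), (1, 3), (2, 0), (2, 1), (2, 2), (2, 3), (3, 0), (3, 1), (3, 2), (3, 3), (4, 0), (4, 1), (4, 2), (4, 3), (5, 0), (5, 1), (5, 2), (5, 3), (6, 0), (6, 1), (6, 2), (6, 3), (7, 0), (7, 1), (7, 2), (7, 3)]
Unfold 5 (reflect across v@4): 64 holes -> [(0, 0), (0, 1), (0, 2), (0, 3), (0, 4), (0, 5), (0, 6), (0, 7), (1, 0), (1, 1), (1, 2), (1, 3), (1, 4), (1, 5), (1, 6), (1, 7), (2, 0), (2, 1), (2, 2), (2, 3), (2, 4), (2, 5), (2, 6), (2, 7), (3, 0), (3, 1), (3, 2), (3, 3), (3, 4), (3, 5), (3, 6), (3, 7), (4, 0), (4, 1), (4, 2), (4, 3), (4, 4), (4, 5), (4, 6), (4, 7), (5, 0), (5, 1), (5, 2), (5, 3), (5, 4), (5, 5), (5, 6), (5, 7), (6, 0), (6, 1), (6, 2), (6, 3), (6, 4), (6, 5), (6, 6), (6, 7), (7, 0), (7, 1), (7, 2), (7, 3), (7, 4), (7, 5), (7, 6), (7, 7)]

Answer: 64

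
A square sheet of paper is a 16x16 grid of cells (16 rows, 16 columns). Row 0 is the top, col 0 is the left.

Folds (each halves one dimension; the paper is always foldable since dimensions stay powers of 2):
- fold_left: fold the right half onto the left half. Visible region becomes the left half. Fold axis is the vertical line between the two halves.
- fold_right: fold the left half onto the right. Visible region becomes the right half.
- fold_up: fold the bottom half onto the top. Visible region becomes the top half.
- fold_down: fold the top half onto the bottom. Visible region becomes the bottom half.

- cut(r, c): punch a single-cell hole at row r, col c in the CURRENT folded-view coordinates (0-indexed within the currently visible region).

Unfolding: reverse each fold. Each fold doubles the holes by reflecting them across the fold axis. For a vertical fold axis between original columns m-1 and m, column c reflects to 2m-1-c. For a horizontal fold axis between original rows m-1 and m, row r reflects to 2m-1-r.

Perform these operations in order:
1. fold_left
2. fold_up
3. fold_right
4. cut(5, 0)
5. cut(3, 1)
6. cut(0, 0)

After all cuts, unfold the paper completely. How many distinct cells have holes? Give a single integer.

Answer: 24

Derivation:
Op 1 fold_left: fold axis v@8; visible region now rows[0,16) x cols[0,8) = 16x8
Op 2 fold_up: fold axis h@8; visible region now rows[0,8) x cols[0,8) = 8x8
Op 3 fold_right: fold axis v@4; visible region now rows[0,8) x cols[4,8) = 8x4
Op 4 cut(5, 0): punch at orig (5,4); cuts so far [(5, 4)]; region rows[0,8) x cols[4,8) = 8x4
Op 5 cut(3, 1): punch at orig (3,5); cuts so far [(3, 5), (5, 4)]; region rows[0,8) x cols[4,8) = 8x4
Op 6 cut(0, 0): punch at orig (0,4); cuts so far [(0, 4), (3, 5), (5, 4)]; region rows[0,8) x cols[4,8) = 8x4
Unfold 1 (reflect across v@4): 6 holes -> [(0, 3), (0, 4), (3, 2), (3, 5), (5, 3), (5, 4)]
Unfold 2 (reflect across h@8): 12 holes -> [(0, 3), (0, 4), (3, 2), (3, 5), (5, 3), (5, 4), (10, 3), (10, 4), (12, 2), (12, 5), (15, 3), (15, 4)]
Unfold 3 (reflect across v@8): 24 holes -> [(0, 3), (0, 4), (0, 11), (0, 12), (3, 2), (3, 5), (3, 10), (3, 13), (5, 3), (5, 4), (5, 11), (5, 12), (10, 3), (10, 4), (10, 11), (10, 12), (12, 2), (12, 5), (12, 10), (12, 13), (15, 3), (15, 4), (15, 11), (15, 12)]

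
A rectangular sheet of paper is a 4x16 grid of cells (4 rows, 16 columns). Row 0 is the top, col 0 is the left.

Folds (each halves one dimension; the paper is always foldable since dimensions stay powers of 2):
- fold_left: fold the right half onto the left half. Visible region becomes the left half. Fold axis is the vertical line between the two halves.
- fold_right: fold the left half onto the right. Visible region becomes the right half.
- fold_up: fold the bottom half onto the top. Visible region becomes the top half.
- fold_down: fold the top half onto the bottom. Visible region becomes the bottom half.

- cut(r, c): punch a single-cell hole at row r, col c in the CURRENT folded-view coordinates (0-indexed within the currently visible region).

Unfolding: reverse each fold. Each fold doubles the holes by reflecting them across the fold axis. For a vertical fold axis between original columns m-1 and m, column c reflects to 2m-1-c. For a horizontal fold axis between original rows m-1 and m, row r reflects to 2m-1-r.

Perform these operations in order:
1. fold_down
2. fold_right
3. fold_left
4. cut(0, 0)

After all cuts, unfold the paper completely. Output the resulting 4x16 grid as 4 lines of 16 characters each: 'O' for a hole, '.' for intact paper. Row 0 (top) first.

Answer: ................
O......OO......O
O......OO......O
................

Derivation:
Op 1 fold_down: fold axis h@2; visible region now rows[2,4) x cols[0,16) = 2x16
Op 2 fold_right: fold axis v@8; visible region now rows[2,4) x cols[8,16) = 2x8
Op 3 fold_left: fold axis v@12; visible region now rows[2,4) x cols[8,12) = 2x4
Op 4 cut(0, 0): punch at orig (2,8); cuts so far [(2, 8)]; region rows[2,4) x cols[8,12) = 2x4
Unfold 1 (reflect across v@12): 2 holes -> [(2, 8), (2, 15)]
Unfold 2 (reflect across v@8): 4 holes -> [(2, 0), (2, 7), (2, 8), (2, 15)]
Unfold 3 (reflect across h@2): 8 holes -> [(1, 0), (1, 7), (1, 8), (1, 15), (2, 0), (2, 7), (2, 8), (2, 15)]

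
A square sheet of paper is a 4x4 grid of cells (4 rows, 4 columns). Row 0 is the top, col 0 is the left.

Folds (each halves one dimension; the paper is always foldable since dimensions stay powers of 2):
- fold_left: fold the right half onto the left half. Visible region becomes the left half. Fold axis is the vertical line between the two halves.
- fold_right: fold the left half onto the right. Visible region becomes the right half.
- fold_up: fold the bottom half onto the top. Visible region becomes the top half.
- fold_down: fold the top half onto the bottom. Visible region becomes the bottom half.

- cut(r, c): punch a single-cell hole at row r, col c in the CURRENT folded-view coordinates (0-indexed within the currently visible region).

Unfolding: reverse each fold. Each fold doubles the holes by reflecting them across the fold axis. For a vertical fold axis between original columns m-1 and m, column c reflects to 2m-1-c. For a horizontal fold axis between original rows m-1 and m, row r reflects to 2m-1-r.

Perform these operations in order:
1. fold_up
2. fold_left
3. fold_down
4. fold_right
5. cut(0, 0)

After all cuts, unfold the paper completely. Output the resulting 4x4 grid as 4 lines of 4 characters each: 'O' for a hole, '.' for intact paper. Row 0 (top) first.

Answer: OOOO
OOOO
OOOO
OOOO

Derivation:
Op 1 fold_up: fold axis h@2; visible region now rows[0,2) x cols[0,4) = 2x4
Op 2 fold_left: fold axis v@2; visible region now rows[0,2) x cols[0,2) = 2x2
Op 3 fold_down: fold axis h@1; visible region now rows[1,2) x cols[0,2) = 1x2
Op 4 fold_right: fold axis v@1; visible region now rows[1,2) x cols[1,2) = 1x1
Op 5 cut(0, 0): punch at orig (1,1); cuts so far [(1, 1)]; region rows[1,2) x cols[1,2) = 1x1
Unfold 1 (reflect across v@1): 2 holes -> [(1, 0), (1, 1)]
Unfold 2 (reflect across h@1): 4 holes -> [(0, 0), (0, 1), (1, 0), (1, 1)]
Unfold 3 (reflect across v@2): 8 holes -> [(0, 0), (0, 1), (0, 2), (0, 3), (1, 0), (1, 1), (1, 2), (1, 3)]
Unfold 4 (reflect across h@2): 16 holes -> [(0, 0), (0, 1), (0, 2), (0, 3), (1, 0), (1, 1), (1, 2), (1, 3), (2, 0), (2, 1), (2, 2), (2, 3), (3, 0), (3, 1), (3, 2), (3, 3)]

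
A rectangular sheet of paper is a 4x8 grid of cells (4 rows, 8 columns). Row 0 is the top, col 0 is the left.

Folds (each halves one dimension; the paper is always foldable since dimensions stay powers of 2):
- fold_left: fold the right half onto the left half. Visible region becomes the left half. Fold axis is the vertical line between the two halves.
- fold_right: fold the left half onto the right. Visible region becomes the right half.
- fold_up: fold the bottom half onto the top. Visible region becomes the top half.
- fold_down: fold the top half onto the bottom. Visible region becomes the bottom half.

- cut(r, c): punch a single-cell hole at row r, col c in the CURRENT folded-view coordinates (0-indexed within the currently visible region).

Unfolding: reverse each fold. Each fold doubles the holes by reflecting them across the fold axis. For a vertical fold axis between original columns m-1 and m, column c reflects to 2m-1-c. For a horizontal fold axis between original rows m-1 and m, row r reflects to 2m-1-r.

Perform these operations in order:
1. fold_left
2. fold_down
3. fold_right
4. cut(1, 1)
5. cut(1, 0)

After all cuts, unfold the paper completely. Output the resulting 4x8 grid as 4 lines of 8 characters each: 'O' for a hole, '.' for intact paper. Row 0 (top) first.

Op 1 fold_left: fold axis v@4; visible region now rows[0,4) x cols[0,4) = 4x4
Op 2 fold_down: fold axis h@2; visible region now rows[2,4) x cols[0,4) = 2x4
Op 3 fold_right: fold axis v@2; visible region now rows[2,4) x cols[2,4) = 2x2
Op 4 cut(1, 1): punch at orig (3,3); cuts so far [(3, 3)]; region rows[2,4) x cols[2,4) = 2x2
Op 5 cut(1, 0): punch at orig (3,2); cuts so far [(3, 2), (3, 3)]; region rows[2,4) x cols[2,4) = 2x2
Unfold 1 (reflect across v@2): 4 holes -> [(3, 0), (3, 1), (3, 2), (3, 3)]
Unfold 2 (reflect across h@2): 8 holes -> [(0, 0), (0, 1), (0, 2), (0, 3), (3, 0), (3, 1), (3, 2), (3, 3)]
Unfold 3 (reflect across v@4): 16 holes -> [(0, 0), (0, 1), (0, 2), (0, 3), (0, 4), (0, 5), (0, 6), (0, 7), (3, 0), (3, 1), (3, 2), (3, 3), (3, 4), (3, 5), (3, 6), (3, 7)]

Answer: OOOOOOOO
........
........
OOOOOOOO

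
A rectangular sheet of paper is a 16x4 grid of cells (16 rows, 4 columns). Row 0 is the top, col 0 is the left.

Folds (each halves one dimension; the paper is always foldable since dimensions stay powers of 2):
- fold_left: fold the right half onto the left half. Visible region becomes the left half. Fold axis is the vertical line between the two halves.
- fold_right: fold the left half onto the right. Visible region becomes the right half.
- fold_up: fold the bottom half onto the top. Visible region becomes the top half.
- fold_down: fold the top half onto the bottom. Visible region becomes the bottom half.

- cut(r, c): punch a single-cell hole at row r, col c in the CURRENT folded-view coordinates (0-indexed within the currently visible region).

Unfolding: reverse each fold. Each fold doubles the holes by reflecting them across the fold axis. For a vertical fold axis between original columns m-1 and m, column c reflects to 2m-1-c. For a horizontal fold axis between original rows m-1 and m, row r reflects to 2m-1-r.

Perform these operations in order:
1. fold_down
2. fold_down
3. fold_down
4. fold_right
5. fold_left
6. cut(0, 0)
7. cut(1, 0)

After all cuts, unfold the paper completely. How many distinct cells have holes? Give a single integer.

Answer: 64

Derivation:
Op 1 fold_down: fold axis h@8; visible region now rows[8,16) x cols[0,4) = 8x4
Op 2 fold_down: fold axis h@12; visible region now rows[12,16) x cols[0,4) = 4x4
Op 3 fold_down: fold axis h@14; visible region now rows[14,16) x cols[0,4) = 2x4
Op 4 fold_right: fold axis v@2; visible region now rows[14,16) x cols[2,4) = 2x2
Op 5 fold_left: fold axis v@3; visible region now rows[14,16) x cols[2,3) = 2x1
Op 6 cut(0, 0): punch at orig (14,2); cuts so far [(14, 2)]; region rows[14,16) x cols[2,3) = 2x1
Op 7 cut(1, 0): punch at orig (15,2); cuts so far [(14, 2), (15, 2)]; region rows[14,16) x cols[2,3) = 2x1
Unfold 1 (reflect across v@3): 4 holes -> [(14, 2), (14, 3), (15, 2), (15, 3)]
Unfold 2 (reflect across v@2): 8 holes -> [(14, 0), (14, 1), (14, 2), (14, 3), (15, 0), (15, 1), (15, 2), (15, 3)]
Unfold 3 (reflect across h@14): 16 holes -> [(12, 0), (12, 1), (12, 2), (12, 3), (13, 0), (13, 1), (13, 2), (13, 3), (14, 0), (14, 1), (14, 2), (14, 3), (15, 0), (15, 1), (15, 2), (15, 3)]
Unfold 4 (reflect across h@12): 32 holes -> [(8, 0), (8, 1), (8, 2), (8, 3), (9, 0), (9, 1), (9, 2), (9, 3), (10, 0), (10, 1), (10, 2), (10, 3), (11, 0), (11, 1), (11, 2), (11, 3), (12, 0), (12, 1), (12, 2), (12, 3), (13, 0), (13, 1), (13, 2), (13, 3), (14, 0), (14, 1), (14, 2), (14, 3), (15, 0), (15, 1), (15, 2), (15, 3)]
Unfold 5 (reflect across h@8): 64 holes -> [(0, 0), (0, 1), (0, 2), (0, 3), (1, 0), (1, 1), (1, 2), (1, 3), (2, 0), (2, 1), (2, 2), (2, 3), (3, 0), (3, 1), (3, 2), (3, 3), (4, 0), (4, 1), (4, 2), (4, 3), (5, 0), (5, 1), (5, 2), (5, 3), (6, 0), (6, 1), (6, 2), (6, 3), (7, 0), (7, 1), (7, 2), (7, 3), (8, 0), (8, 1), (8, 2), (8, 3), (9, 0), (9, 1), (9, 2), (9, 3), (10, 0), (10, 1), (10, 2), (10, 3), (11, 0), (11, 1), (11, 2), (11, 3), (12, 0), (12, 1), (12, 2), (12, 3), (13, 0), (13, 1), (13, 2), (13, 3), (14, 0), (14, 1), (14, 2), (14, 3), (15, 0), (15, 1), (15, 2), (15, 3)]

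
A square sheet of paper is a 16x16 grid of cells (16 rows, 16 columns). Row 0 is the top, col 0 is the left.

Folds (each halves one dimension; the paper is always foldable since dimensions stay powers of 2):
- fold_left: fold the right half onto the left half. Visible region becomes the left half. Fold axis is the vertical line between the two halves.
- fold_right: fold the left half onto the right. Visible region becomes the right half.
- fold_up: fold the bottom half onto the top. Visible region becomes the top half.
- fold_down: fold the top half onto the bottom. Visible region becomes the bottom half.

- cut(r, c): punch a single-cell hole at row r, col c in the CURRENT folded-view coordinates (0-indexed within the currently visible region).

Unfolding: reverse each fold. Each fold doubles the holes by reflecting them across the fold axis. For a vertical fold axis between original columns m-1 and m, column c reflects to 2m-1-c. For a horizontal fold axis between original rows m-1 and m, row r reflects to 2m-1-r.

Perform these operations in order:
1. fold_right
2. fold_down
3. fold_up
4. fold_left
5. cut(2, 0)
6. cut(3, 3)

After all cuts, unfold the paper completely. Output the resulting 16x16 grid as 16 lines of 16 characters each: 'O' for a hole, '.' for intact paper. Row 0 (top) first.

Answer: ................
................
O......OO......O
...OO......OO...
...OO......OO...
O......OO......O
................
................
................
................
O......OO......O
...OO......OO...
...OO......OO...
O......OO......O
................
................

Derivation:
Op 1 fold_right: fold axis v@8; visible region now rows[0,16) x cols[8,16) = 16x8
Op 2 fold_down: fold axis h@8; visible region now rows[8,16) x cols[8,16) = 8x8
Op 3 fold_up: fold axis h@12; visible region now rows[8,12) x cols[8,16) = 4x8
Op 4 fold_left: fold axis v@12; visible region now rows[8,12) x cols[8,12) = 4x4
Op 5 cut(2, 0): punch at orig (10,8); cuts so far [(10, 8)]; region rows[8,12) x cols[8,12) = 4x4
Op 6 cut(3, 3): punch at orig (11,11); cuts so far [(10, 8), (11, 11)]; region rows[8,12) x cols[8,12) = 4x4
Unfold 1 (reflect across v@12): 4 holes -> [(10, 8), (10, 15), (11, 11), (11, 12)]
Unfold 2 (reflect across h@12): 8 holes -> [(10, 8), (10, 15), (11, 11), (11, 12), (12, 11), (12, 12), (13, 8), (13, 15)]
Unfold 3 (reflect across h@8): 16 holes -> [(2, 8), (2, 15), (3, 11), (3, 12), (4, 11), (4, 12), (5, 8), (5, 15), (10, 8), (10, 15), (11, 11), (11, 12), (12, 11), (12, 12), (13, 8), (13, 15)]
Unfold 4 (reflect across v@8): 32 holes -> [(2, 0), (2, 7), (2, 8), (2, 15), (3, 3), (3, 4), (3, 11), (3, 12), (4, 3), (4, 4), (4, 11), (4, 12), (5, 0), (5, 7), (5, 8), (5, 15), (10, 0), (10, 7), (10, 8), (10, 15), (11, 3), (11, 4), (11, 11), (11, 12), (12, 3), (12, 4), (12, 11), (12, 12), (13, 0), (13, 7), (13, 8), (13, 15)]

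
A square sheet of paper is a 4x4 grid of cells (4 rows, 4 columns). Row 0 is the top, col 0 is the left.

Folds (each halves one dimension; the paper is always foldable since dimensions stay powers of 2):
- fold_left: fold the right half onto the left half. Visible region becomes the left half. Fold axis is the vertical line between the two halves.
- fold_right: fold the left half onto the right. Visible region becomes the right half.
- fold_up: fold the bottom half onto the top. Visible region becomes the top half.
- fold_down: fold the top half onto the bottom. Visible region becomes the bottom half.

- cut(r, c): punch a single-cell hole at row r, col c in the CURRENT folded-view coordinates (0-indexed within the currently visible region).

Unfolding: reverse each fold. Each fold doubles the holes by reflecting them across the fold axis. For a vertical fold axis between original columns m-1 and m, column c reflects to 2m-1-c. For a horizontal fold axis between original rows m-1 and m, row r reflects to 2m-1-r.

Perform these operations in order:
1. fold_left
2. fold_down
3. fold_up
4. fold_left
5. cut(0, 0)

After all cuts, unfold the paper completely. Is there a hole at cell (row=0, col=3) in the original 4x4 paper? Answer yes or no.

Answer: yes

Derivation:
Op 1 fold_left: fold axis v@2; visible region now rows[0,4) x cols[0,2) = 4x2
Op 2 fold_down: fold axis h@2; visible region now rows[2,4) x cols[0,2) = 2x2
Op 3 fold_up: fold axis h@3; visible region now rows[2,3) x cols[0,2) = 1x2
Op 4 fold_left: fold axis v@1; visible region now rows[2,3) x cols[0,1) = 1x1
Op 5 cut(0, 0): punch at orig (2,0); cuts so far [(2, 0)]; region rows[2,3) x cols[0,1) = 1x1
Unfold 1 (reflect across v@1): 2 holes -> [(2, 0), (2, 1)]
Unfold 2 (reflect across h@3): 4 holes -> [(2, 0), (2, 1), (3, 0), (3, 1)]
Unfold 3 (reflect across h@2): 8 holes -> [(0, 0), (0, 1), (1, 0), (1, 1), (2, 0), (2, 1), (3, 0), (3, 1)]
Unfold 4 (reflect across v@2): 16 holes -> [(0, 0), (0, 1), (0, 2), (0, 3), (1, 0), (1, 1), (1, 2), (1, 3), (2, 0), (2, 1), (2, 2), (2, 3), (3, 0), (3, 1), (3, 2), (3, 3)]
Holes: [(0, 0), (0, 1), (0, 2), (0, 3), (1, 0), (1, 1), (1, 2), (1, 3), (2, 0), (2, 1), (2, 2), (2, 3), (3, 0), (3, 1), (3, 2), (3, 3)]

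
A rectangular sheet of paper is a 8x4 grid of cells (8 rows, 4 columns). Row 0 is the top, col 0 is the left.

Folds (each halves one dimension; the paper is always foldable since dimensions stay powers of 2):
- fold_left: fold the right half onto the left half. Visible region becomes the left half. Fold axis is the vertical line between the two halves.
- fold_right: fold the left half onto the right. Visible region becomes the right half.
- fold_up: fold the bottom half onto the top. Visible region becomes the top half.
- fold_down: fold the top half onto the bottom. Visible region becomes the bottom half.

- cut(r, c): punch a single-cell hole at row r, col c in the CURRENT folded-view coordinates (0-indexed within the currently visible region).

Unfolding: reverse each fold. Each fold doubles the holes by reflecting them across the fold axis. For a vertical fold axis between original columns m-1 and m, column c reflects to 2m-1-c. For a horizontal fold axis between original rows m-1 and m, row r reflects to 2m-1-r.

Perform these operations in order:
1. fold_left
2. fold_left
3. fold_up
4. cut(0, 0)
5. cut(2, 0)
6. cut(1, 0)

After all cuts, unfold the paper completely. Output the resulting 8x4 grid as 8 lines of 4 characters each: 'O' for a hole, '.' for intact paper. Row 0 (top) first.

Op 1 fold_left: fold axis v@2; visible region now rows[0,8) x cols[0,2) = 8x2
Op 2 fold_left: fold axis v@1; visible region now rows[0,8) x cols[0,1) = 8x1
Op 3 fold_up: fold axis h@4; visible region now rows[0,4) x cols[0,1) = 4x1
Op 4 cut(0, 0): punch at orig (0,0); cuts so far [(0, 0)]; region rows[0,4) x cols[0,1) = 4x1
Op 5 cut(2, 0): punch at orig (2,0); cuts so far [(0, 0), (2, 0)]; region rows[0,4) x cols[0,1) = 4x1
Op 6 cut(1, 0): punch at orig (1,0); cuts so far [(0, 0), (1, 0), (2, 0)]; region rows[0,4) x cols[0,1) = 4x1
Unfold 1 (reflect across h@4): 6 holes -> [(0, 0), (1, 0), (2, 0), (5, 0), (6, 0), (7, 0)]
Unfold 2 (reflect across v@1): 12 holes -> [(0, 0), (0, 1), (1, 0), (1, 1), (2, 0), (2, 1), (5, 0), (5, 1), (6, 0), (6, 1), (7, 0), (7, 1)]
Unfold 3 (reflect across v@2): 24 holes -> [(0, 0), (0, 1), (0, 2), (0, 3), (1, 0), (1, 1), (1, 2), (1, 3), (2, 0), (2, 1), (2, 2), (2, 3), (5, 0), (5, 1), (5, 2), (5, 3), (6, 0), (6, 1), (6, 2), (6, 3), (7, 0), (7, 1), (7, 2), (7, 3)]

Answer: OOOO
OOOO
OOOO
....
....
OOOO
OOOO
OOOO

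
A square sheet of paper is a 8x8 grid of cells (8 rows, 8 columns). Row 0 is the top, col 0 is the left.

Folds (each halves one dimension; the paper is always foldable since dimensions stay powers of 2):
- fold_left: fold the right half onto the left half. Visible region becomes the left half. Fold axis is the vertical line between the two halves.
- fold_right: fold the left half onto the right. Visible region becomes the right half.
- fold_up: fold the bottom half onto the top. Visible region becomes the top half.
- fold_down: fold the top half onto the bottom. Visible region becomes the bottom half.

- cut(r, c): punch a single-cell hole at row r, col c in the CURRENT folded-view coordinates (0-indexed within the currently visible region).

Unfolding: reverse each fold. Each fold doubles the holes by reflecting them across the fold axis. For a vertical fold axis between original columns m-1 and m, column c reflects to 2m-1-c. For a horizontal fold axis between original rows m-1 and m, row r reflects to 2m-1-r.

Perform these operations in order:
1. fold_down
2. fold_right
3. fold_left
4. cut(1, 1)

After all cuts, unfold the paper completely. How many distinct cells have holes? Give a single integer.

Op 1 fold_down: fold axis h@4; visible region now rows[4,8) x cols[0,8) = 4x8
Op 2 fold_right: fold axis v@4; visible region now rows[4,8) x cols[4,8) = 4x4
Op 3 fold_left: fold axis v@6; visible region now rows[4,8) x cols[4,6) = 4x2
Op 4 cut(1, 1): punch at orig (5,5); cuts so far [(5, 5)]; region rows[4,8) x cols[4,6) = 4x2
Unfold 1 (reflect across v@6): 2 holes -> [(5, 5), (5, 6)]
Unfold 2 (reflect across v@4): 4 holes -> [(5, 1), (5, 2), (5, 5), (5, 6)]
Unfold 3 (reflect across h@4): 8 holes -> [(2, 1), (2, 2), (2, 5), (2, 6), (5, 1), (5, 2), (5, 5), (5, 6)]

Answer: 8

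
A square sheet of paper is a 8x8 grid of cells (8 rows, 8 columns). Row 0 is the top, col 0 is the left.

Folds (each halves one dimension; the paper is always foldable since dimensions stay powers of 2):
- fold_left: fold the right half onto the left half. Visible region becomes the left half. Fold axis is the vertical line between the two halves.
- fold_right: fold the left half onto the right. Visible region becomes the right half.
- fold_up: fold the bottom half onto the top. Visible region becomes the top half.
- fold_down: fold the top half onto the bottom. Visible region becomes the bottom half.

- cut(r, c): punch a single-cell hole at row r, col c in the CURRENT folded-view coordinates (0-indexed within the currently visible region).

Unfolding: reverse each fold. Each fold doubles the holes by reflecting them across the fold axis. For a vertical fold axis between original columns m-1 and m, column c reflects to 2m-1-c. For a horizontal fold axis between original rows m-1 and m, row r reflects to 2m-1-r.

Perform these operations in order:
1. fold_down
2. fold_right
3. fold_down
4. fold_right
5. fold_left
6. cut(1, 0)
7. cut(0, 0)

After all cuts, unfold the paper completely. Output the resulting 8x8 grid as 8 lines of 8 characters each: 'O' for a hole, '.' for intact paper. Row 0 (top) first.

Answer: OOOOOOOO
OOOOOOOO
OOOOOOOO
OOOOOOOO
OOOOOOOO
OOOOOOOO
OOOOOOOO
OOOOOOOO

Derivation:
Op 1 fold_down: fold axis h@4; visible region now rows[4,8) x cols[0,8) = 4x8
Op 2 fold_right: fold axis v@4; visible region now rows[4,8) x cols[4,8) = 4x4
Op 3 fold_down: fold axis h@6; visible region now rows[6,8) x cols[4,8) = 2x4
Op 4 fold_right: fold axis v@6; visible region now rows[6,8) x cols[6,8) = 2x2
Op 5 fold_left: fold axis v@7; visible region now rows[6,8) x cols[6,7) = 2x1
Op 6 cut(1, 0): punch at orig (7,6); cuts so far [(7, 6)]; region rows[6,8) x cols[6,7) = 2x1
Op 7 cut(0, 0): punch at orig (6,6); cuts so far [(6, 6), (7, 6)]; region rows[6,8) x cols[6,7) = 2x1
Unfold 1 (reflect across v@7): 4 holes -> [(6, 6), (6, 7), (7, 6), (7, 7)]
Unfold 2 (reflect across v@6): 8 holes -> [(6, 4), (6, 5), (6, 6), (6, 7), (7, 4), (7, 5), (7, 6), (7, 7)]
Unfold 3 (reflect across h@6): 16 holes -> [(4, 4), (4, 5), (4, 6), (4, 7), (5, 4), (5, 5), (5, 6), (5, 7), (6, 4), (6, 5), (6, 6), (6, 7), (7, 4), (7, 5), (7, 6), (7, 7)]
Unfold 4 (reflect across v@4): 32 holes -> [(4, 0), (4, 1), (4, 2), (4, 3), (4, 4), (4, 5), (4, 6), (4, 7), (5, 0), (5, 1), (5, 2), (5, 3), (5, 4), (5, 5), (5, 6), (5, 7), (6, 0), (6, 1), (6, 2), (6, 3), (6, 4), (6, 5), (6, 6), (6, 7), (7, 0), (7, 1), (7, 2), (7, 3), (7, 4), (7, 5), (7, 6), (7, 7)]
Unfold 5 (reflect across h@4): 64 holes -> [(0, 0), (0, 1), (0, 2), (0, 3), (0, 4), (0, 5), (0, 6), (0, 7), (1, 0), (1, 1), (1, 2), (1, 3), (1, 4), (1, 5), (1, 6), (1, 7), (2, 0), (2, 1), (2, 2), (2, 3), (2, 4), (2, 5), (2, 6), (2, 7), (3, 0), (3, 1), (3, 2), (3, 3), (3, 4), (3, 5), (3, 6), (3, 7), (4, 0), (4, 1), (4, 2), (4, 3), (4, 4), (4, 5), (4, 6), (4, 7), (5, 0), (5, 1), (5, 2), (5, 3), (5, 4), (5, 5), (5, 6), (5, 7), (6, 0), (6, 1), (6, 2), (6, 3), (6, 4), (6, 5), (6, 6), (6, 7), (7, 0), (7, 1), (7, 2), (7, 3), (7, 4), (7, 5), (7, 6), (7, 7)]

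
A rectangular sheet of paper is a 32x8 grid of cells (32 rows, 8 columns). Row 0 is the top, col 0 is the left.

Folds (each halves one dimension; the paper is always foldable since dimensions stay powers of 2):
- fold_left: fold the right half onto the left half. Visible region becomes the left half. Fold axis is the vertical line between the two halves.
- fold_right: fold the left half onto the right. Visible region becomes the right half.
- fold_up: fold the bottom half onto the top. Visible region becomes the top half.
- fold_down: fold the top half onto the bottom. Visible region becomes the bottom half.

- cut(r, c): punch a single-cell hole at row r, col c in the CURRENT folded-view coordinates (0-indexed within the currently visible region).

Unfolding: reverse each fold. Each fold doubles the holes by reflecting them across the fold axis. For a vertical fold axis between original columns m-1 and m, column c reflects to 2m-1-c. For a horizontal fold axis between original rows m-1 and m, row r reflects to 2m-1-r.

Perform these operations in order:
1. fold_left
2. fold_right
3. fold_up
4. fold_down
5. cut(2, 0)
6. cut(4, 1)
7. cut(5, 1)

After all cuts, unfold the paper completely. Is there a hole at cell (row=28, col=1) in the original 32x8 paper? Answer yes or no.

Op 1 fold_left: fold axis v@4; visible region now rows[0,32) x cols[0,4) = 32x4
Op 2 fold_right: fold axis v@2; visible region now rows[0,32) x cols[2,4) = 32x2
Op 3 fold_up: fold axis h@16; visible region now rows[0,16) x cols[2,4) = 16x2
Op 4 fold_down: fold axis h@8; visible region now rows[8,16) x cols[2,4) = 8x2
Op 5 cut(2, 0): punch at orig (10,2); cuts so far [(10, 2)]; region rows[8,16) x cols[2,4) = 8x2
Op 6 cut(4, 1): punch at orig (12,3); cuts so far [(10, 2), (12, 3)]; region rows[8,16) x cols[2,4) = 8x2
Op 7 cut(5, 1): punch at orig (13,3); cuts so far [(10, 2), (12, 3), (13, 3)]; region rows[8,16) x cols[2,4) = 8x2
Unfold 1 (reflect across h@8): 6 holes -> [(2, 3), (3, 3), (5, 2), (10, 2), (12, 3), (13, 3)]
Unfold 2 (reflect across h@16): 12 holes -> [(2, 3), (3, 3), (5, 2), (10, 2), (12, 3), (13, 3), (18, 3), (19, 3), (21, 2), (26, 2), (28, 3), (29, 3)]
Unfold 3 (reflect across v@2): 24 holes -> [(2, 0), (2, 3), (3, 0), (3, 3), (5, 1), (5, 2), (10, 1), (10, 2), (12, 0), (12, 3), (13, 0), (13, 3), (18, 0), (18, 3), (19, 0), (19, 3), (21, 1), (21, 2), (26, 1), (26, 2), (28, 0), (28, 3), (29, 0), (29, 3)]
Unfold 4 (reflect across v@4): 48 holes -> [(2, 0), (2, 3), (2, 4), (2, 7), (3, 0), (3, 3), (3, 4), (3, 7), (5, 1), (5, 2), (5, 5), (5, 6), (10, 1), (10, 2), (10, 5), (10, 6), (12, 0), (12, 3), (12, 4), (12, 7), (13, 0), (13, 3), (13, 4), (13, 7), (18, 0), (18, 3), (18, 4), (18, 7), (19, 0), (19, 3), (19, 4), (19, 7), (21, 1), (21, 2), (21, 5), (21, 6), (26, 1), (26, 2), (26, 5), (26, 6), (28, 0), (28, 3), (28, 4), (28, 7), (29, 0), (29, 3), (29, 4), (29, 7)]
Holes: [(2, 0), (2, 3), (2, 4), (2, 7), (3, 0), (3, 3), (3, 4), (3, 7), (5, 1), (5, 2), (5, 5), (5, 6), (10, 1), (10, 2), (10, 5), (10, 6), (12, 0), (12, 3), (12, 4), (12, 7), (13, 0), (13, 3), (13, 4), (13, 7), (18, 0), (18, 3), (18, 4), (18, 7), (19, 0), (19, 3), (19, 4), (19, 7), (21, 1), (21, 2), (21, 5), (21, 6), (26, 1), (26, 2), (26, 5), (26, 6), (28, 0), (28, 3), (28, 4), (28, 7), (29, 0), (29, 3), (29, 4), (29, 7)]

Answer: no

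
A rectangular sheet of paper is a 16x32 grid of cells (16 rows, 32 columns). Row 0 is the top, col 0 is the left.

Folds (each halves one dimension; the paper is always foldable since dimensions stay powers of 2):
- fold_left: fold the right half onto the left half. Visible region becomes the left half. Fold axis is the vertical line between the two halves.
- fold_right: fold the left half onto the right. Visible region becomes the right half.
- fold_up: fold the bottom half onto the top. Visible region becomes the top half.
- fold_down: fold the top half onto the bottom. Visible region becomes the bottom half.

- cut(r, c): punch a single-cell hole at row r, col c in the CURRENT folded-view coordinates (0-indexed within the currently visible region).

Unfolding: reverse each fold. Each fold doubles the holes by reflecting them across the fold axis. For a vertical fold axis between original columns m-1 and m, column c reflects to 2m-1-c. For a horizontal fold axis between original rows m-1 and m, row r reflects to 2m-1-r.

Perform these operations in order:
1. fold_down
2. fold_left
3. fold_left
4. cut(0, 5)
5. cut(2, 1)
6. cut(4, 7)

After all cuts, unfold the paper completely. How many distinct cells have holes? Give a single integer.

Op 1 fold_down: fold axis h@8; visible region now rows[8,16) x cols[0,32) = 8x32
Op 2 fold_left: fold axis v@16; visible region now rows[8,16) x cols[0,16) = 8x16
Op 3 fold_left: fold axis v@8; visible region now rows[8,16) x cols[0,8) = 8x8
Op 4 cut(0, 5): punch at orig (8,5); cuts so far [(8, 5)]; region rows[8,16) x cols[0,8) = 8x8
Op 5 cut(2, 1): punch at orig (10,1); cuts so far [(8, 5), (10, 1)]; region rows[8,16) x cols[0,8) = 8x8
Op 6 cut(4, 7): punch at orig (12,7); cuts so far [(8, 5), (10, 1), (12, 7)]; region rows[8,16) x cols[0,8) = 8x8
Unfold 1 (reflect across v@8): 6 holes -> [(8, 5), (8, 10), (10, 1), (10, 14), (12, 7), (12, 8)]
Unfold 2 (reflect across v@16): 12 holes -> [(8, 5), (8, 10), (8, 21), (8, 26), (10, 1), (10, 14), (10, 17), (10, 30), (12, 7), (12, 8), (12, 23), (12, 24)]
Unfold 3 (reflect across h@8): 24 holes -> [(3, 7), (3, 8), (3, 23), (3, 24), (5, 1), (5, 14), (5, 17), (5, 30), (7, 5), (7, 10), (7, 21), (7, 26), (8, 5), (8, 10), (8, 21), (8, 26), (10, 1), (10, 14), (10, 17), (10, 30), (12, 7), (12, 8), (12, 23), (12, 24)]

Answer: 24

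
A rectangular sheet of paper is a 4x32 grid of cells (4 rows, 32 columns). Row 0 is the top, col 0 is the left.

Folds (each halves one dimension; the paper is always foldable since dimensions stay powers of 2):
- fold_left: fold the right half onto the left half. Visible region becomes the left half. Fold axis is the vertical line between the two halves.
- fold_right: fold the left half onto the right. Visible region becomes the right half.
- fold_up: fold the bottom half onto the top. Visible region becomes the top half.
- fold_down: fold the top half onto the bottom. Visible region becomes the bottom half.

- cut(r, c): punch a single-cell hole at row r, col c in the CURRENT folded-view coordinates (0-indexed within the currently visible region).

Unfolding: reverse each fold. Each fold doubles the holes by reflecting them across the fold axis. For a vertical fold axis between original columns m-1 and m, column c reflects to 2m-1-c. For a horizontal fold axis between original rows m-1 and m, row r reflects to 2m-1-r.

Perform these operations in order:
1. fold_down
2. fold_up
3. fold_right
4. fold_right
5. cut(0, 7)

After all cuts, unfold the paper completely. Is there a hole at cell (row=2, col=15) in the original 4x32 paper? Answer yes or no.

Op 1 fold_down: fold axis h@2; visible region now rows[2,4) x cols[0,32) = 2x32
Op 2 fold_up: fold axis h@3; visible region now rows[2,3) x cols[0,32) = 1x32
Op 3 fold_right: fold axis v@16; visible region now rows[2,3) x cols[16,32) = 1x16
Op 4 fold_right: fold axis v@24; visible region now rows[2,3) x cols[24,32) = 1x8
Op 5 cut(0, 7): punch at orig (2,31); cuts so far [(2, 31)]; region rows[2,3) x cols[24,32) = 1x8
Unfold 1 (reflect across v@24): 2 holes -> [(2, 16), (2, 31)]
Unfold 2 (reflect across v@16): 4 holes -> [(2, 0), (2, 15), (2, 16), (2, 31)]
Unfold 3 (reflect across h@3): 8 holes -> [(2, 0), (2, 15), (2, 16), (2, 31), (3, 0), (3, 15), (3, 16), (3, 31)]
Unfold 4 (reflect across h@2): 16 holes -> [(0, 0), (0, 15), (0, 16), (0, 31), (1, 0), (1, 15), (1, 16), (1, 31), (2, 0), (2, 15), (2, 16), (2, 31), (3, 0), (3, 15), (3, 16), (3, 31)]
Holes: [(0, 0), (0, 15), (0, 16), (0, 31), (1, 0), (1, 15), (1, 16), (1, 31), (2, 0), (2, 15), (2, 16), (2, 31), (3, 0), (3, 15), (3, 16), (3, 31)]

Answer: yes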